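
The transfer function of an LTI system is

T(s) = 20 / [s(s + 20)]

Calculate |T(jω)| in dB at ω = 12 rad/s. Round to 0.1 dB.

At s = jω = j12:
pole (s+20): 20 + j12 → |·| = √(20²+12²) = √544 ≈ 23.324, ∠ = arctan(12/20) ≈ 30.96°
pole at origin: |s| = 12, ∠ = 90.00° (in denominator)
|T| = 20 / 279.89 ≈ 0.071457
Gain = 20 log₁₀(0.071457) ≈ -22.92 dB

-22.9 dB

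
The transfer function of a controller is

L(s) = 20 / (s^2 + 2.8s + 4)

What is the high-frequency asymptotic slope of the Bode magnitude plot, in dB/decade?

Each pole contributes −20 dB/decade at high frequency; each zero contributes +20 dB/decade.
Net: 0 zero(s) − 2 pole(s) → -40 dB/decade.

-40 dB/decade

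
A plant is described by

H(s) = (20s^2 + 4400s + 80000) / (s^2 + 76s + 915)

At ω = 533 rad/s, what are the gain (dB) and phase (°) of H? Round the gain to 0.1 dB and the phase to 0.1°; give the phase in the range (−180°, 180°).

26.5 dB, -14.6°

Substitute s = j533:
Numerator: 20(j533)^2 + 4400(j533) + 80000 = -5601780 + j2345200
Denominator: (j533)^2 + 76(j533) + 915 = -283174 + j40508
|N| = √(5601780² + 2345200²) ≈ 6.0729e+06, ∠N ≈ 157.28°
|D| = √(283174² + 40508²) ≈ 2.8606e+05, ∠D ≈ 171.86°
|H| = 6.0729e+06 / 2.8606e+05 ≈ 21.229
Gain = 20 log₁₀(21.229) ≈ 26.54 dB
∠H = 157.28° − 171.86° = -14.58°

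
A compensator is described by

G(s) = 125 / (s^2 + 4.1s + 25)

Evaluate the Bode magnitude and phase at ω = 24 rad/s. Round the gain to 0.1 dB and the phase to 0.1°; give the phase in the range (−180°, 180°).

-13.0 dB, -169.9°

At s = jω = j24:
quadratic: (j24)² + 4.1·j24 + 25 = -551 + j98.4 → |·| ≈ 559.72, ∠ ≈ 169.87°
|G| = 125 / 559.72 ≈ 0.22333
Gain = 20 log₁₀(0.22333) ≈ -13.02 dB
∠G = 0.00° − 169.87° = -169.87°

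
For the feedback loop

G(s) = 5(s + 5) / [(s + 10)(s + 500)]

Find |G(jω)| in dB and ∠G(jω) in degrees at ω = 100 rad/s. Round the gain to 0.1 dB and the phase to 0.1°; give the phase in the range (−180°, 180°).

At s = jω = j100:
zero (s+5): 5 + j100 → |·| = √(5²+100²) = √10025 ≈ 100.12, ∠ = arctan(100/5) ≈ 87.14°
pole (s+10): 10 + j100 → |·| = √(10²+100²) = √10100 ≈ 100.5, ∠ = arctan(100/10) ≈ 84.29°
pole (s+500): 500 + j100 → |·| = √(500²+100²) = √260000 ≈ 509.9, ∠ = arctan(100/500) ≈ 11.31°
|G| = 5 · 100.12 / 51245 ≈ 0.0097688
Gain = 20 log₁₀(0.0097688) ≈ -40.20 dB
∠G = 87.14° − 95.60° = -8.46°

-40.2 dB, -8.5°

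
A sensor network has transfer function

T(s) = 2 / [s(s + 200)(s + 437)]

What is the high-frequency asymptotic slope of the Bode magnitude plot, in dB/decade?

-60 dB/decade

Each pole contributes −20 dB/decade at high frequency; each zero contributes +20 dB/decade.
Net: 0 zero(s) − 3 pole(s) → -60 dB/decade.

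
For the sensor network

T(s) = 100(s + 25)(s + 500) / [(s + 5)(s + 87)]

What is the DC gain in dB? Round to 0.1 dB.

T(0) = 100·25·500 / (5·87) ≈ 2873.6
20 log₁₀(2873.6) ≈ 69.17 dB

69.2 dB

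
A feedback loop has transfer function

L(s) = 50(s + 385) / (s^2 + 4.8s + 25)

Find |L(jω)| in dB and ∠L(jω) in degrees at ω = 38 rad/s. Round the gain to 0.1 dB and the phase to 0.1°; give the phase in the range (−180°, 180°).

22.6 dB, -167.0°

At s = jω = j38:
zero (s+385): 385 + j38 → |·| = √(385²+38²) = √149669 ≈ 386.87, ∠ = arctan(38/385) ≈ 5.64°
quadratic: (j38)² + 4.8·j38 + 25 = -1419 + j182.4 → |·| ≈ 1430.7, ∠ ≈ 172.68°
|L| = 50 · 386.87 / 1430.7 ≈ 13.52
Gain = 20 log₁₀(13.52) ≈ 22.62 dB
∠L = 5.64° − 172.68° = -167.04°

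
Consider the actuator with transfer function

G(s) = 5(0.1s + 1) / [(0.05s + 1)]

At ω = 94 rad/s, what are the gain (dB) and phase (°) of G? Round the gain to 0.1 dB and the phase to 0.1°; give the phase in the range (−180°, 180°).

19.9 dB, 5.9°

At ω = 94 rad/s:
zero (1 + j94·0.1) = 1 + j9.4 → |·| ≈ 9.453, ∠ ≈ 83.93°
pole (1 + j94·0.05) = 1 + j4.7 → |·| ≈ 4.8052, ∠ ≈ 77.99°
|G| = 5 · 9.453 / (4.8052) ≈ 9.8362
Gain = 20 log₁₀(9.8362) ≈ 19.86 dB
∠G = (83.93°) − (77.99°) = 5.94°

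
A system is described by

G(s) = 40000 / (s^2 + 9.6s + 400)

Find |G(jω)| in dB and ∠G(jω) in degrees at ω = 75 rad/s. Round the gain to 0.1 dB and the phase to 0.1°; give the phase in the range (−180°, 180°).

At s = jω = j75:
quadratic: (j75)² + 9.6·j75 + 400 = -5225 + j720 → |·| ≈ 5274.4, ∠ ≈ 172.15°
|G| = 40000 / 5274.4 ≈ 7.5838
Gain = 20 log₁₀(7.5838) ≈ 17.60 dB
∠G = 0.00° − 172.15° = -172.15°

17.6 dB, -172.2°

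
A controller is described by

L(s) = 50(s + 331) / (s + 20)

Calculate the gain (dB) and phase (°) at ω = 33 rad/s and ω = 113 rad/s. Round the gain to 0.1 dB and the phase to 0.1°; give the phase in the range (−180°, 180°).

At s = jω = j33:
zero (s+331): 331 + j33 → |·| = √(331²+33²) = √110650 ≈ 332.64, ∠ = arctan(33/331) ≈ 5.69°
pole (s+20): 20 + j33 → |·| = √(20²+33²) = √1489 ≈ 38.588, ∠ = arctan(33/20) ≈ 58.78°
|L| = 50 · 332.64 / 38.588 ≈ 431.01
Gain = 20 log₁₀(431.01) ≈ 52.69 dB
∠L = 5.69° − 58.78° = -53.09°

At s = jω = j113:
zero (s+331): 331 + j113 → |·| = √(331²+113²) = √122330 ≈ 349.76, ∠ = arctan(113/331) ≈ 18.85°
pole (s+20): 20 + j113 → |·| = √(20²+113²) = √13169 ≈ 114.76, ∠ = arctan(113/20) ≈ 79.96°
|L| = 50 · 349.76 / 114.76 ≈ 152.39
Gain = 20 log₁₀(152.39) ≈ 43.66 dB
∠L = 18.85° − 79.96° = -61.11°

ω = 33: 52.7 dB, -53.1°; ω = 113: 43.7 dB, -61.1°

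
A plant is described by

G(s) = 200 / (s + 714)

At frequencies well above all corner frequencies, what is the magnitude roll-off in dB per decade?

Each pole contributes −20 dB/decade at high frequency; each zero contributes +20 dB/decade.
Net: 0 zero(s) − 1 pole(s) → -20 dB/decade.

-20 dB/decade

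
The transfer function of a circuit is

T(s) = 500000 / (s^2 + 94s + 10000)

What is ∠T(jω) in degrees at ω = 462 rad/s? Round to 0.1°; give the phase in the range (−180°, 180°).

-168.0°

At s = jω = j462:
quadratic: (j462)² + 94·j462 + 10000 = -203444 + j43428 → |·| ≈ 2.0803e+05, ∠ ≈ 167.95°
∠T = 0.00° − 167.95° = -167.95°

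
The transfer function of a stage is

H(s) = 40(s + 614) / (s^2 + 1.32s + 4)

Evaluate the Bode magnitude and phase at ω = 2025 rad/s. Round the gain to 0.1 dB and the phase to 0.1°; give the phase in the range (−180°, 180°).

-33.7 dB, -106.8°

At s = jω = j2025:
zero (s+614): 614 + j2025 → |·| = √(614²+2025²) = √4477621 ≈ 2116, ∠ = arctan(2025/614) ≈ 73.13°
quadratic: (j2025)² + 1.32·j2025 + 4 = -4100621 + j2673 → |·| ≈ 4.1006e+06, ∠ ≈ 179.96°
|H| = 40 · 2116 / 4.1006e+06 ≈ 0.020641
Gain = 20 log₁₀(0.020641) ≈ -33.71 dB
∠H = 73.13° − 179.96° = -106.83°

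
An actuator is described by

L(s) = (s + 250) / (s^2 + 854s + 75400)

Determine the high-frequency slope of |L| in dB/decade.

-20 dB/decade

Each pole contributes −20 dB/decade at high frequency; each zero contributes +20 dB/decade.
Net: 1 zero(s) − 2 pole(s) → -20 dB/decade.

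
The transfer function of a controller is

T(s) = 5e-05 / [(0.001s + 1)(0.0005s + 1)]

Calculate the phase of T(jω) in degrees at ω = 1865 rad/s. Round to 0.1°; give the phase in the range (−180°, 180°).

At ω = 1865 rad/s:
pole (1 + j1865·0.001) = 1 + j1.865 → |·| ≈ 2.1162, ∠ ≈ 61.80°
pole (1 + j1865·0.0005) = 1 + j0.9325 → |·| ≈ 1.3673, ∠ ≈ 43.00°
∠T = (0°) − (61.80° + 43.00°) = -104.80°

-104.8°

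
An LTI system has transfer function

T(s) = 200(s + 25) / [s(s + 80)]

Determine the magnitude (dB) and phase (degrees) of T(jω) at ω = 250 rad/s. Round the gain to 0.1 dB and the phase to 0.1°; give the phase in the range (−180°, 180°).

At s = jω = j250:
zero (s+25): 25 + j250 → |·| = √(25²+250²) = √63125 ≈ 251.25, ∠ = arctan(250/25) ≈ 84.29°
pole (s+80): 80 + j250 → |·| = √(80²+250²) = √68900 ≈ 262.49, ∠ = arctan(250/80) ≈ 72.26°
pole at origin: |s| = 250, ∠ = 90.00° (in denominator)
|T| = 200 · 251.25 / 65622 ≈ 0.76575
Gain = 20 log₁₀(0.76575) ≈ -2.32 dB
∠T = 84.29° − 162.26° = -77.97°

-2.3 dB, -78.0°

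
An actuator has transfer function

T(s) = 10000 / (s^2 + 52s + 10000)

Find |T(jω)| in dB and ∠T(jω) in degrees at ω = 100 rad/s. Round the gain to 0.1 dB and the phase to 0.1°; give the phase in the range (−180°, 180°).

At s = jω = j100:
quadratic: (j100)² + 52·j100 + 10000 = 0 + j5200 → |·| ≈ 5200, ∠ ≈ 90.00°
|T| = 10000 / 5200 ≈ 1.9231
Gain = 20 log₁₀(1.9231) ≈ 5.68 dB
∠T = 0.00° − 90.00° = -90.00°

5.7 dB, -90.0°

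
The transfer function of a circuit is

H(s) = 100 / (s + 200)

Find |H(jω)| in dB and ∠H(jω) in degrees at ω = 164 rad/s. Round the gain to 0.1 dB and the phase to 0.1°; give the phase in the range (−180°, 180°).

-8.3 dB, -39.4°

Substitute s = j164:
Numerator: 100 = 100 + j0
Denominator: (j164) + 200 = 200 + j164
|N| = √(100² + 0²) ≈ 100, ∠N ≈ 0.00°
|D| = √(200² + 164²) ≈ 258.64, ∠D ≈ 39.35°
|H| = 100 / 258.64 ≈ 0.38664
Gain = 20 log₁₀(0.38664) ≈ -8.25 dB
∠H = 0.00° − 39.35° = -39.35°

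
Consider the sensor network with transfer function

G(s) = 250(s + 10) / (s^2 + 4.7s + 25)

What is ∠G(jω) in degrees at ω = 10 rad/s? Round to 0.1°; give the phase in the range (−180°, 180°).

-102.9°

At s = jω = j10:
zero (s+10): 10 + j10 → |·| = √(10²+10²) = √200 ≈ 14.142, ∠ = arctan(10/10) ≈ 45.00°
quadratic: (j10)² + 4.7·j10 + 25 = -75 + j47 → |·| ≈ 88.51, ∠ ≈ 147.93°
∠G = 45.00° − 147.93° = -102.93°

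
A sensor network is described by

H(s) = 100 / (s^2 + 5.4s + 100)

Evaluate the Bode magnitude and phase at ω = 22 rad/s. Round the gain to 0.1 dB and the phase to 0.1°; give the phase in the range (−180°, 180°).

-12.1 dB, -162.8°

At s = jω = j22:
quadratic: (j22)² + 5.4·j22 + 100 = -384 + j118.8 → |·| ≈ 401.96, ∠ ≈ 162.81°
|H| = 100 / 401.96 ≈ 0.24878
Gain = 20 log₁₀(0.24878) ≈ -12.08 dB
∠H = 0.00° − 162.81° = -162.81°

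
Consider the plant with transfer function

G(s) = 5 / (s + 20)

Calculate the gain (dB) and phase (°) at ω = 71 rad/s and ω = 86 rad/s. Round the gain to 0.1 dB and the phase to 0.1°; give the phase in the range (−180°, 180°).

Substitute s = j71:
Numerator: 5 = 5 + j0
Denominator: (j71) + 20 = 20 + j71
|N| = √(5² + 0²) ≈ 5, ∠N ≈ 0.00°
|D| = √(20² + 71²) ≈ 73.763, ∠D ≈ 74.27°
|G| = 5 / 73.763 ≈ 0.067785
Gain = 20 log₁₀(0.067785) ≈ -23.38 dB
∠G = 0.00° − 74.27° = -74.27°

Substitute s = j86:
Numerator: 5 = 5 + j0
Denominator: (j86) + 20 = 20 + j86
|N| = √(5² + 0²) ≈ 5, ∠N ≈ 0.00°
|D| = √(20² + 86²) ≈ 88.295, ∠D ≈ 76.91°
|G| = 5 / 88.295 ≈ 0.056628
Gain = 20 log₁₀(0.056628) ≈ -24.94 dB
∠G = 0.00° − 76.91° = -76.91°

ω = 71: -23.4 dB, -74.3°; ω = 86: -24.9 dB, -76.9°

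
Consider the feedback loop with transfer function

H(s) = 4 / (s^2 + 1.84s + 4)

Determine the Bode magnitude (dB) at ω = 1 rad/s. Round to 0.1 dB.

1.1 dB

At s = jω = j1:
quadratic: (j1)² + 1.84·j1 + 4 = 3 + j1.84 → |·| ≈ 3.5193, ∠ ≈ 31.52°
|H| = 4 / 3.5193 ≈ 1.1366
Gain = 20 log₁₀(1.1366) ≈ 1.11 dB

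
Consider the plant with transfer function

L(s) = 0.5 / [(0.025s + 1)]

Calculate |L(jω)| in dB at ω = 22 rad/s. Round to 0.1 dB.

-7.2 dB

At ω = 22 rad/s:
pole (1 + j22·0.025) = 1 + j0.55 → |·| ≈ 1.1413, ∠ ≈ 28.81°
|L| = 0.5 · 1 / (1.1413) ≈ 0.4381
Gain = 20 log₁₀(0.4381) ≈ -7.17 dB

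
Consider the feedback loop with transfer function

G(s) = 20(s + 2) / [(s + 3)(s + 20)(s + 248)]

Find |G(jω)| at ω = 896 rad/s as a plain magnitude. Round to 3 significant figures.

2.40e-05

At s = jω = j896:
zero (s+2): 2 + j896 → |·| = √(2²+896²) = √802820 ≈ 896, ∠ = arctan(896/2) ≈ 89.87°
pole (s+3): 3 + j896 → |·| = √(3²+896²) = √802825 ≈ 896.01, ∠ = arctan(896/3) ≈ 89.81°
pole (s+20): 20 + j896 → |·| = √(20²+896²) = √803216 ≈ 896.22, ∠ = arctan(896/20) ≈ 88.72°
pole (s+248): 248 + j896 → |·| = √(248²+896²) = √864320 ≈ 929.69, ∠ = arctan(896/248) ≈ 74.53°
|G| = 20 · 896 / 7.4656e+08 ≈ 2.4003e-05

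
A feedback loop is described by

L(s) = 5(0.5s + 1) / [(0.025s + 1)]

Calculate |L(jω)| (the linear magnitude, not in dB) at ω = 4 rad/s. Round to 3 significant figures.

At ω = 4 rad/s:
zero (1 + j4·0.5) = 1 + j2 → |·| ≈ 2.2361, ∠ ≈ 63.43°
pole (1 + j4·0.025) = 1 + j0.1 → |·| ≈ 1.005, ∠ ≈ 5.71°
|L| = 5 · 2.2361 / (1.005) ≈ 11.125

11.1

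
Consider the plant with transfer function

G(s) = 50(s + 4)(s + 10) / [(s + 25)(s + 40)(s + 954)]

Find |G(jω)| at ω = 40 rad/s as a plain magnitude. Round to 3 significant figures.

At s = jω = j40:
zero (s+4): 4 + j40 → |·| = √(4²+40²) = √1616 ≈ 40.2, ∠ = arctan(40/4) ≈ 84.29°
zero (s+10): 10 + j40 → |·| = √(10²+40²) = √1700 ≈ 41.231, ∠ = arctan(40/10) ≈ 75.96°
pole (s+25): 25 + j40 → |·| = √(25²+40²) = √2225 ≈ 47.17, ∠ = arctan(40/25) ≈ 57.99°
pole (s+40): 40 + j40 → |·| = √(40²+40²) = √3200 ≈ 56.569, ∠ = arctan(40/40) ≈ 45.00°
pole (s+954): 954 + j40 → |·| = √(954²+40²) = √911716 ≈ 954.84, ∠ = arctan(40/954) ≈ 2.40°
|G| = 50 · 1657.5 / 2.5479e+06 ≈ 0.032527

0.0325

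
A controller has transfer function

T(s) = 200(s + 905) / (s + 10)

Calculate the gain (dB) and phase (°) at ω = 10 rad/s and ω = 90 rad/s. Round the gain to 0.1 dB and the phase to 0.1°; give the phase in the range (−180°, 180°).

ω = 10: 82.1 dB, -44.4°; ω = 90: 66.1 dB, -78.0°

At s = jω = j10:
zero (s+905): 905 + j10 → |·| = √(905²+10²) = √819125 ≈ 905.06, ∠ = arctan(10/905) ≈ 0.63°
pole (s+10): 10 + j10 → |·| = √(10²+10²) = √200 ≈ 14.142, ∠ = arctan(10/10) ≈ 45.00°
|T| = 200 · 905.06 / 14.142 ≈ 12800
Gain = 20 log₁₀(12800) ≈ 82.14 dB
∠T = 0.63° − 45.00° = -44.37°

At s = jω = j90:
zero (s+905): 905 + j90 → |·| = √(905²+90²) = √827125 ≈ 909.46, ∠ = arctan(90/905) ≈ 5.68°
pole (s+10): 10 + j90 → |·| = √(10²+90²) = √8200 ≈ 90.554, ∠ = arctan(90/10) ≈ 83.66°
|T| = 200 · 909.46 / 90.554 ≈ 2008.7
Gain = 20 log₁₀(2008.7) ≈ 66.06 dB
∠T = 5.68° − 83.66° = -77.98°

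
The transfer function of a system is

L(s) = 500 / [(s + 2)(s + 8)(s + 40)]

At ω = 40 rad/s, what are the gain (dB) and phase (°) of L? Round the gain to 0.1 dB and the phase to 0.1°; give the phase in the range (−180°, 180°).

At s = jω = j40:
pole (s+2): 2 + j40 → |·| = √(2²+40²) = √1604 ≈ 40.05, ∠ = arctan(40/2) ≈ 87.14°
pole (s+8): 8 + j40 → |·| = √(8²+40²) = √1664 ≈ 40.792, ∠ = arctan(40/8) ≈ 78.69°
pole (s+40): 40 + j40 → |·| = √(40²+40²) = √3200 ≈ 56.569, ∠ = arctan(40/40) ≈ 45.00°
|L| = 500 / 92418 ≈ 0.0054102
Gain = 20 log₁₀(0.0054102) ≈ -45.34 dB
∠L = 0.00° − 210.83° = -210.83° ≡ 149.17° (principal value)

-45.3 dB, 149.2°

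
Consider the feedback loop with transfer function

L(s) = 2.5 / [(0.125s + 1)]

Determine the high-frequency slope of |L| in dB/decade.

-20 dB/decade

Each pole contributes −20 dB/decade at high frequency; each zero contributes +20 dB/decade.
Net: 0 zero(s) − 1 pole(s) → -20 dB/decade.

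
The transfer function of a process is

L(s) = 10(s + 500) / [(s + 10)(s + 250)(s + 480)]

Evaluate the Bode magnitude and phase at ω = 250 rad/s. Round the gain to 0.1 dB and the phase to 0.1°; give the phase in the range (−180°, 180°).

-78.7 dB, -133.7°

At s = jω = j250:
zero (s+500): 500 + j250 → |·| = √(500²+250²) = √312500 ≈ 559.02, ∠ = arctan(250/500) ≈ 26.57°
pole (s+10): 10 + j250 → |·| = √(10²+250²) = √62600 ≈ 250.2, ∠ = arctan(250/10) ≈ 87.71°
pole (s+250): 250 + j250 → |·| = √(250²+250²) = √125000 ≈ 353.55, ∠ = arctan(250/250) ≈ 45.00°
pole (s+480): 480 + j250 → |·| = √(480²+250²) = √292900 ≈ 541.2, ∠ = arctan(250/480) ≈ 27.51°
|L| = 10 · 559.02 / 4.7874e+07 ≈ 0.00011677
Gain = 20 log₁₀(0.00011677) ≈ -78.65 dB
∠L = 26.57° − 160.22° = -133.65°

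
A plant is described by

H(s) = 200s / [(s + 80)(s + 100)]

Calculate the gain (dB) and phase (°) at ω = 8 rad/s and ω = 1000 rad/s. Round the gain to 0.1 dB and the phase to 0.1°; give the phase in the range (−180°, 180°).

ω = 8: -14.1 dB, 79.7°; ω = 1000: -14.1 dB, -79.7°

At s = jω = j8:
zero at origin: s = j8 → |·| = 8, ∠ = 90.00°
pole (s+80): 80 + j8 → |·| = √(80²+8²) = √6464 ≈ 80.399, ∠ = arctan(8/80) ≈ 5.71°
pole (s+100): 100 + j8 → |·| = √(100²+8²) = √10064 ≈ 100.32, ∠ = arctan(8/100) ≈ 4.57°
|H| = 200 · 8 / 8065.6 ≈ 0.19837
Gain = 20 log₁₀(0.19837) ≈ -14.05 dB
∠H = 90.00° − 10.28° = 79.72°

At s = jω = j1000:
zero at origin: s = j1000 → |·| = 1000, ∠ = 90.00°
pole (s+80): 80 + j1000 → |·| = √(80²+1000²) = √1006400 ≈ 1003.2, ∠ = arctan(1000/80) ≈ 85.43°
pole (s+100): 100 + j1000 → |·| = √(100²+1000²) = √1010000 ≈ 1005, ∠ = arctan(1000/100) ≈ 84.29°
|H| = 200 · 1000 / 1.0082e+06 ≈ 0.19837
Gain = 20 log₁₀(0.19837) ≈ -14.05 dB
∠H = 90.00° − 169.72° = -79.72°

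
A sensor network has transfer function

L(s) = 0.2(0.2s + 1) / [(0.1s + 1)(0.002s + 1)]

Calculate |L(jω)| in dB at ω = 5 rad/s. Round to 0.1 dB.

-11.9 dB

At ω = 5 rad/s:
zero (1 + j5·0.2) = 1 + j1 → |·| ≈ 1.4142, ∠ ≈ 45.00°
pole (1 + j5·0.1) = 1 + j0.5 → |·| ≈ 1.118, ∠ ≈ 26.57°
pole (1 + j5·0.002) = 1 + j0.01 → |·| ≈ 1, ∠ ≈ 0.57°
|L| = 0.2 · 1.4142 / (1.118 · 1) ≈ 0.25299
Gain = 20 log₁₀(0.25299) ≈ -11.94 dB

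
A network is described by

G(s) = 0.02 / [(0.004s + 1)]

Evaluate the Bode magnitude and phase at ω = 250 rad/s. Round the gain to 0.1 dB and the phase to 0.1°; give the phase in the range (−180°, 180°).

At ω = 250 rad/s:
pole (1 + j250·0.004) = 1 + j1 → |·| ≈ 1.4142, ∠ ≈ 45.00°
|G| = 0.02 · 1 / (1.4142) ≈ 0.014142
Gain = 20 log₁₀(0.014142) ≈ -36.99 dB
∠G = (0°) − (45.00°) = -45.00°

-37.0 dB, -45.0°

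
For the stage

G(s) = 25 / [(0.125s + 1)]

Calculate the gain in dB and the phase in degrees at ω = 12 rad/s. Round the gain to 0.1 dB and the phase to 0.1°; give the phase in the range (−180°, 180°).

At ω = 12 rad/s:
pole (1 + j12·0.125) = 1 + j1.5 → |·| ≈ 1.8028, ∠ ≈ 56.31°
|G| = 25 · 1 / (1.8028) ≈ 13.867
Gain = 20 log₁₀(13.867) ≈ 22.84 dB
∠G = (0°) − (56.31°) = -56.31°

22.8 dB, -56.3°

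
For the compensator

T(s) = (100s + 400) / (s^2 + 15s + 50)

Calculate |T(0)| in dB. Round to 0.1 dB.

T(0) = 400 / 50 = 8
20 log₁₀(8) ≈ 18.06 dB

18.1 dB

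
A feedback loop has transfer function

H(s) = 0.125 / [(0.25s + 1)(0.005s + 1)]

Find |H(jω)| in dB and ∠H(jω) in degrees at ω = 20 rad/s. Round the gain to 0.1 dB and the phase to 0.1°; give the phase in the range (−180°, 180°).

-32.3 dB, -84.4°

At ω = 20 rad/s:
pole (1 + j20·0.25) = 1 + j5 → |·| ≈ 5.099, ∠ ≈ 78.69°
pole (1 + j20·0.005) = 1 + j0.1 → |·| ≈ 1.005, ∠ ≈ 5.71°
|H| = 0.125 · 1 / (5.099 · 1.005) ≈ 0.024393
Gain = 20 log₁₀(0.024393) ≈ -32.25 dB
∠H = (0°) − (78.69° + 5.71°) = -84.40°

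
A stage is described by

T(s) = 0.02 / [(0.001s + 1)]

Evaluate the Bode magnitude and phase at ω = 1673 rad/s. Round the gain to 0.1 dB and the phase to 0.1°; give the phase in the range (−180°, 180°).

-39.8 dB, -59.1°

At ω = 1673 rad/s:
pole (1 + j1673·0.001) = 1 + j1.673 → |·| ≈ 1.9491, ∠ ≈ 59.13°
|T| = 0.02 · 1 / (1.9491) ≈ 0.010261
Gain = 20 log₁₀(0.010261) ≈ -39.78 dB
∠T = (0°) − (59.13°) = -59.13°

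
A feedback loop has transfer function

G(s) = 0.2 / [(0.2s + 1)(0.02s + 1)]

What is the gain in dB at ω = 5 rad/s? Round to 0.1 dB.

At ω = 5 rad/s:
pole (1 + j5·0.2) = 1 + j1 → |·| ≈ 1.4142, ∠ ≈ 45.00°
pole (1 + j5·0.02) = 1 + j0.1 → |·| ≈ 1.005, ∠ ≈ 5.71°
|G| = 0.2 · 1 / (1.4142 · 1.005) ≈ 0.14072
Gain = 20 log₁₀(0.14072) ≈ -17.03 dB

-17.0 dB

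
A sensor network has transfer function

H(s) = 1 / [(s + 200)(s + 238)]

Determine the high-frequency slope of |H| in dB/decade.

Each pole contributes −20 dB/decade at high frequency; each zero contributes +20 dB/decade.
Net: 0 zero(s) − 2 pole(s) → -40 dB/decade.

-40 dB/decade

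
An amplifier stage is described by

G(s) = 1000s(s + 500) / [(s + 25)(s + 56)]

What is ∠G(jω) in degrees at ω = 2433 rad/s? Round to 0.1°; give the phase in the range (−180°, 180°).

At s = jω = j2433:
zero (s+500): 500 + j2433 → |·| = √(500²+2433²) = √6169489 ≈ 2483.8, ∠ = arctan(2433/500) ≈ 78.39°
zero at origin: s = j2433 → |·| = 2433, ∠ = 90.00°
pole (s+25): 25 + j2433 → |·| = √(25²+2433²) = √5920114 ≈ 2433.1, ∠ = arctan(2433/25) ≈ 89.41°
pole (s+56): 56 + j2433 → |·| = √(56²+2433²) = √5922625 ≈ 2433.6, ∠ = arctan(2433/56) ≈ 88.68°
∠G = 168.39° − 178.09° = -9.70°

-9.7°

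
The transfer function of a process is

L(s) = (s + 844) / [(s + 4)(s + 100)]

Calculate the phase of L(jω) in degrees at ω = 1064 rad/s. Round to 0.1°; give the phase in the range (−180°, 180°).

At s = jω = j1064:
zero (s+844): 844 + j1064 → |·| = √(844²+1064²) = √1844432 ≈ 1358.1, ∠ = arctan(1064/844) ≈ 51.58°
pole (s+4): 4 + j1064 → |·| = √(4²+1064²) = √1132112 ≈ 1064, ∠ = arctan(1064/4) ≈ 89.78°
pole (s+100): 100 + j1064 → |·| = √(100²+1064²) = √1142096 ≈ 1068.7, ∠ = arctan(1064/100) ≈ 84.63°
∠L = 51.58° − 174.41° = -122.83°

-122.8°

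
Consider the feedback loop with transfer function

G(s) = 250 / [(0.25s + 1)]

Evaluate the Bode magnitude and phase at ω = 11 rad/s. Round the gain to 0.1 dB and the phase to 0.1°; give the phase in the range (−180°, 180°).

38.6 dB, -70.0°

At ω = 11 rad/s:
pole (1 + j11·0.25) = 1 + j2.75 → |·| ≈ 2.9262, ∠ ≈ 70.02°
|G| = 250 · 1 / (2.9262) ≈ 85.435
Gain = 20 log₁₀(85.435) ≈ 38.63 dB
∠G = (0°) − (70.02°) = -70.02°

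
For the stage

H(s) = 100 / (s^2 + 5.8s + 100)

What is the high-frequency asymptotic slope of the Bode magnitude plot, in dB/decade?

-40 dB/decade

Each pole contributes −20 dB/decade at high frequency; each zero contributes +20 dB/decade.
Net: 0 zero(s) − 2 pole(s) → -40 dB/decade.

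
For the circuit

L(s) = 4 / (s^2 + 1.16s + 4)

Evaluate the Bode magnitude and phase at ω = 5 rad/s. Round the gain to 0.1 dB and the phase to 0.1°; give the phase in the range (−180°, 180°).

At s = jω = j5:
quadratic: (j5)² + 1.16·j5 + 4 = -21 + j5.8 → |·| ≈ 21.786, ∠ ≈ 164.56°
|L| = 4 / 21.786 ≈ 0.1836
Gain = 20 log₁₀(0.1836) ≈ -14.72 dB
∠L = 0.00° − 164.56° = -164.56°

-14.7 dB, -164.6°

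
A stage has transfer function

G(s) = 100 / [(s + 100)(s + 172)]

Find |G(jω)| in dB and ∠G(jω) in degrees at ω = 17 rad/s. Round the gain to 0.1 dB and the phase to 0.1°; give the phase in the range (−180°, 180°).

-44.9 dB, -15.3°

At s = jω = j17:
pole (s+100): 100 + j17 → |·| = √(100²+17²) = √10289 ≈ 101.43, ∠ = arctan(17/100) ≈ 9.65°
pole (s+172): 172 + j17 → |·| = √(172²+17²) = √29873 ≈ 172.84, ∠ = arctan(17/172) ≈ 5.64°
|G| = 100 / 17531 ≈ 0.0057042
Gain = 20 log₁₀(0.0057042) ≈ -44.88 dB
∠G = 0.00° − 15.29° = -15.29°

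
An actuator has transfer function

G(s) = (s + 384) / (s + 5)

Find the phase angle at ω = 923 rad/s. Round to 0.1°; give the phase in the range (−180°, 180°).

-22.3°

At s = jω = j923:
zero (s+384): 384 + j923 → |·| = √(384²+923²) = √999385 ≈ 999.69, ∠ = arctan(923/384) ≈ 67.41°
pole (s+5): 5 + j923 → |·| = √(5²+923²) = √851954 ≈ 923.01, ∠ = arctan(923/5) ≈ 89.69°
∠G = 67.41° − 89.69° = -22.28°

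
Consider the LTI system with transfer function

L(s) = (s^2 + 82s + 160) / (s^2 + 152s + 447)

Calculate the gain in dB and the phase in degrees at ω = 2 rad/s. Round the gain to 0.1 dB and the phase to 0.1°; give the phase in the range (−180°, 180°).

-7.5 dB, 12.0°

Substitute s = j2:
Numerator: (j2)^2 + 82(j2) + 160 = 156 + j164
Denominator: (j2)^2 + 152(j2) + 447 = 443 + j304
|N| = √(156² + 164²) ≈ 226.34, ∠N ≈ 46.43°
|D| = √(443² + 304²) ≈ 537.28, ∠D ≈ 34.46°
|L| = 226.34 / 537.28 ≈ 0.42127
Gain = 20 log₁₀(0.42127) ≈ -7.51 dB
∠L = 46.43° − 34.46° = 11.97°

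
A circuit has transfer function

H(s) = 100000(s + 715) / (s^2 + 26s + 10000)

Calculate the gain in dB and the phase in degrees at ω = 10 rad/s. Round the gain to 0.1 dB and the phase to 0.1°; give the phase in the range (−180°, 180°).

77.2 dB, -0.7°

At s = jω = j10:
zero (s+715): 715 + j10 → |·| = √(715²+10²) = √511325 ≈ 715.07, ∠ = arctan(10/715) ≈ 0.80°
quadratic: (j10)² + 26·j10 + 10000 = 9900 + j260 → |·| ≈ 9903.4, ∠ ≈ 1.50°
|H| = 100000 · 715.07 / 9903.4 ≈ 7220.4
Gain = 20 log₁₀(7220.4) ≈ 77.17 dB
∠H = 0.80° − 1.50° = -0.70°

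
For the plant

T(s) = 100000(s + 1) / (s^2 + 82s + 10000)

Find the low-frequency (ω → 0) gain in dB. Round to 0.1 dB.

T(0) = 100000·1 / 10000 = 10
20 log₁₀(10) ≈ 20.00 dB

20.0 dB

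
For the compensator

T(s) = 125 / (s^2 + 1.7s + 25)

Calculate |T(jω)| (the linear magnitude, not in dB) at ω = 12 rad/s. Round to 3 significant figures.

1.04

At s = jω = j12:
quadratic: (j12)² + 1.7·j12 + 25 = -119 + j20.4 → |·| ≈ 120.74, ∠ ≈ 170.27°
|T| = 125 / 120.74 ≈ 1.0353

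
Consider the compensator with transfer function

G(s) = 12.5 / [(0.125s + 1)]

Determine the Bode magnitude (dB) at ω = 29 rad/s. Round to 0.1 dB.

10.4 dB

At ω = 29 rad/s:
pole (1 + j29·0.125) = 1 + j3.625 → |·| ≈ 3.7604, ∠ ≈ 74.58°
|G| = 12.5 · 1 / (3.7604) ≈ 3.3241
Gain = 20 log₁₀(3.3241) ≈ 10.43 dB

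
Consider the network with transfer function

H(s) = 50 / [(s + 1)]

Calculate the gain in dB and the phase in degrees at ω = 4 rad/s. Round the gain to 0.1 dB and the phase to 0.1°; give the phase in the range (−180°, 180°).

At ω = 4 rad/s:
pole (1 + j4·1) = 1 + j4 → |·| ≈ 4.1231, ∠ ≈ 75.96°
|H| = 50 · 1 / (4.1231) ≈ 12.127
Gain = 20 log₁₀(12.127) ≈ 21.68 dB
∠H = (0°) − (75.96°) = -75.96°

21.7 dB, -76.0°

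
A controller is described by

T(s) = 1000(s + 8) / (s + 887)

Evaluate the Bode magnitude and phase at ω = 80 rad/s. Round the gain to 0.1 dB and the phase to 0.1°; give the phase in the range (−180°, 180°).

39.1 dB, 79.1°

At s = jω = j80:
zero (s+8): 8 + j80 → |·| = √(8²+80²) = √6464 ≈ 80.399, ∠ = arctan(80/8) ≈ 84.29°
pole (s+887): 887 + j80 → |·| = √(887²+80²) = √793169 ≈ 890.6, ∠ = arctan(80/887) ≈ 5.15°
|T| = 1000 · 80.399 / 890.6 ≈ 90.275
Gain = 20 log₁₀(90.275) ≈ 39.11 dB
∠T = 84.29° − 5.15° = 79.14°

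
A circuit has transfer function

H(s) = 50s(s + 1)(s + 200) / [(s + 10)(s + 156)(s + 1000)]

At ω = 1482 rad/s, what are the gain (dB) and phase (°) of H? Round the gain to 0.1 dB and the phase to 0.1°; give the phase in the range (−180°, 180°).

At s = jω = j1482:
zero (s+1): 1 + j1482 → |·| = √(1²+1482²) = √2196325 ≈ 1482, ∠ = arctan(1482/1) ≈ 89.96°
zero (s+200): 200 + j1482 → |·| = √(200²+1482²) = √2236324 ≈ 1495.4, ∠ = arctan(1482/200) ≈ 82.31°
zero at origin: s = j1482 → |·| = 1482, ∠ = 90.00°
pole (s+10): 10 + j1482 → |·| = √(10²+1482²) = √2196424 ≈ 1482, ∠ = arctan(1482/10) ≈ 89.61°
pole (s+156): 156 + j1482 → |·| = √(156²+1482²) = √2220660 ≈ 1490.2, ∠ = arctan(1482/156) ≈ 83.99°
pole (s+1000): 1000 + j1482 → |·| = √(1000²+1482²) = √3196324 ≈ 1787.8, ∠ = arctan(1482/1000) ≈ 55.99°
|H| = 50 · 3.2844e+09 / 3.9483e+09 ≈ 41.593
Gain = 20 log₁₀(41.593) ≈ 32.38 dB
∠H = 262.27° − 229.59° = 32.68°

32.4 dB, 32.7°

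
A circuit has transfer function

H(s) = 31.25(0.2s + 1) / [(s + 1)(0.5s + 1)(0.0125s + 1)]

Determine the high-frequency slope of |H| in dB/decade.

-40 dB/decade

Each pole contributes −20 dB/decade at high frequency; each zero contributes +20 dB/decade.
Net: 1 zero(s) − 3 pole(s) → -40 dB/decade.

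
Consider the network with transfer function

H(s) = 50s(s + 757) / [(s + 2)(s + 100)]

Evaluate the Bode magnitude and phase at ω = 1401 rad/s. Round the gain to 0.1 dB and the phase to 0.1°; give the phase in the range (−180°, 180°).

At s = jω = j1401:
zero (s+757): 757 + j1401 → |·| = √(757²+1401²) = √2535850 ≈ 1592.4, ∠ = arctan(1401/757) ≈ 61.62°
zero at origin: s = j1401 → |·| = 1401, ∠ = 90.00°
pole (s+2): 2 + j1401 → |·| = √(2²+1401²) = √1962805 ≈ 1401, ∠ = arctan(1401/2) ≈ 89.92°
pole (s+100): 100 + j1401 → |·| = √(100²+1401²) = √1972801 ≈ 1404.6, ∠ = arctan(1401/100) ≈ 85.92°
|H| = 50 · 2.231e+06 / 1.9678e+06 ≈ 56.688
Gain = 20 log₁₀(56.688) ≈ 35.07 dB
∠H = 151.62° − 175.84° = -24.22°

35.1 dB, -24.2°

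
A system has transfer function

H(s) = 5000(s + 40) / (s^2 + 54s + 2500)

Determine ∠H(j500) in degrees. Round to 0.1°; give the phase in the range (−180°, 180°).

At s = jω = j500:
zero (s+40): 40 + j500 → |·| = √(40²+500²) = √251600 ≈ 501.6, ∠ = arctan(500/40) ≈ 85.43°
quadratic: (j500)² + 54·j500 + 2500 = -247500 + j27000 → |·| ≈ 2.4897e+05, ∠ ≈ 173.77°
∠H = 85.43° − 173.77° = -88.34°

-88.3°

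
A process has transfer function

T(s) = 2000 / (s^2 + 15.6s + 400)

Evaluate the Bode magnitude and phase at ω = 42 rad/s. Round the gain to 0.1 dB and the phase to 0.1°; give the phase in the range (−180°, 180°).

At s = jω = j42:
quadratic: (j42)² + 15.6·j42 + 400 = -1364 + j655.2 → |·| ≈ 1513.2, ∠ ≈ 154.34°
|T| = 2000 / 1513.2 ≈ 1.3217
Gain = 20 log₁₀(1.3217) ≈ 2.42 dB
∠T = 0.00° − 154.34° = -154.34°

2.4 dB, -154.3°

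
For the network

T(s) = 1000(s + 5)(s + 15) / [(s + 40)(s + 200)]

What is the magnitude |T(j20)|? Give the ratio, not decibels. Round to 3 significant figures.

57.3

At s = jω = j20:
zero (s+5): 5 + j20 → |·| = √(5²+20²) = √425 ≈ 20.616, ∠ = arctan(20/5) ≈ 75.96°
zero (s+15): 15 + j20 → |·| = √(15²+20²) = √625 ≈ 25, ∠ = arctan(20/15) ≈ 53.13°
pole (s+40): 40 + j20 → |·| = √(40²+20²) = √2000 ≈ 44.721, ∠ = arctan(20/40) ≈ 26.57°
pole (s+200): 200 + j20 → |·| = √(200²+20²) = √40400 ≈ 201, ∠ = arctan(20/200) ≈ 5.71°
|T| = 1000 · 515.4 / 8988.9 ≈ 57.337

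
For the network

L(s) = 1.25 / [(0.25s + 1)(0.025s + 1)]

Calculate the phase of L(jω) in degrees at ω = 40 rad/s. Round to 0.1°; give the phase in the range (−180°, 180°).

At ω = 40 rad/s:
pole (1 + j40·0.25) = 1 + j10 → |·| ≈ 10.05, ∠ ≈ 84.29°
pole (1 + j40·0.025) = 1 + j1 → |·| ≈ 1.4142, ∠ ≈ 45.00°
∠L = (0°) − (84.29° + 45.00°) = -129.29°

-129.3°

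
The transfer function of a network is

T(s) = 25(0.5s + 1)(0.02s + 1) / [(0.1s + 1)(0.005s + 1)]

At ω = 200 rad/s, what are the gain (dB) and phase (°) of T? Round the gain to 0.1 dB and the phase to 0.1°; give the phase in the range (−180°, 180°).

51.2 dB, 33.3°

At ω = 200 rad/s:
zero (1 + j200·0.5) = 1 + j100 → |·| ≈ 100, ∠ ≈ 89.43°
zero (1 + j200·0.02) = 1 + j4 → |·| ≈ 4.1231, ∠ ≈ 75.96°
pole (1 + j200·0.1) = 1 + j20 → |·| ≈ 20.025, ∠ ≈ 87.14°
pole (1 + j200·0.005) = 1 + j1 → |·| ≈ 1.4142, ∠ ≈ 45.00°
|T| = 25 · 100 · 4.1231 / (20.025 · 1.4142) ≈ 363.98
Gain = 20 log₁₀(363.98) ≈ 51.22 dB
∠T = (89.43° + 75.96°) − (87.14° + 45.00°) = 33.25°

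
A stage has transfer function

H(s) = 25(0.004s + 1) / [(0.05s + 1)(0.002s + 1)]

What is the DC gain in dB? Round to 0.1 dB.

28.0 dB

H(0) = 25 · 1 / 1 = 25
20 log₁₀(25) ≈ 27.96 dB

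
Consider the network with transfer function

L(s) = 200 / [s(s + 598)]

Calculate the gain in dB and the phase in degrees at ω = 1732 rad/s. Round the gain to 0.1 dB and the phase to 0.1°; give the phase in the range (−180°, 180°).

-84.0 dB, -161.0°

At s = jω = j1732:
pole (s+598): 598 + j1732 → |·| = √(598²+1732²) = √3357428 ≈ 1832.3, ∠ = arctan(1732/598) ≈ 70.95°
pole at origin: |s| = 1732, ∠ = 90.00° (in denominator)
|L| = 200 / 3.1735e+06 ≈ 6.3022e-05
Gain = 20 log₁₀(6.3022e-05) ≈ -84.01 dB
∠L = 0.00° − 160.95° = -160.95°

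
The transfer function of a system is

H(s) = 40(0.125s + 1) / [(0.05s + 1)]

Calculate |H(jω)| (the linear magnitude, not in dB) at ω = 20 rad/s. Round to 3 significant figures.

At ω = 20 rad/s:
zero (1 + j20·0.125) = 1 + j2.5 → |·| ≈ 2.6926, ∠ ≈ 68.20°
pole (1 + j20·0.05) = 1 + j1 → |·| ≈ 1.4142, ∠ ≈ 45.00°
|H| = 40 · 2.6926 / (1.4142) ≈ 76.159

76.2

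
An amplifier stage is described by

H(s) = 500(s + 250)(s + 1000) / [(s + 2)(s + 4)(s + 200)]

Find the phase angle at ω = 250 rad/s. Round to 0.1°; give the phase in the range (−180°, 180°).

At s = jω = j250:
zero (s+250): 250 + j250 → |·| = √(250²+250²) = √125000 ≈ 353.55, ∠ = arctan(250/250) ≈ 45.00°
zero (s+1000): 1000 + j250 → |·| = √(1000²+250²) = √1062500 ≈ 1030.8, ∠ = arctan(250/1000) ≈ 14.04°
pole (s+2): 2 + j250 → |·| = √(2²+250²) = √62504 ≈ 250.01, ∠ = arctan(250/2) ≈ 89.54°
pole (s+4): 4 + j250 → |·| = √(4²+250²) = √62516 ≈ 250.03, ∠ = arctan(250/4) ≈ 89.08°
pole (s+200): 200 + j250 → |·| = √(200²+250²) = √102500 ≈ 320.16, ∠ = arctan(250/200) ≈ 51.34°
∠H = 59.04° − 229.96° = -170.92°

-170.9°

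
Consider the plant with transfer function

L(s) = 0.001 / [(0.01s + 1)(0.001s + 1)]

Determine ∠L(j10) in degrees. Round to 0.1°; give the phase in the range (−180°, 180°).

-6.3°

At ω = 10 rad/s:
pole (1 + j10·0.01) = 1 + j0.1 → |·| ≈ 1.005, ∠ ≈ 5.71°
pole (1 + j10·0.001) = 1 + j0.01 → |·| ≈ 1, ∠ ≈ 0.57°
∠L = (0°) − (5.71° + 0.57°) = -6.28°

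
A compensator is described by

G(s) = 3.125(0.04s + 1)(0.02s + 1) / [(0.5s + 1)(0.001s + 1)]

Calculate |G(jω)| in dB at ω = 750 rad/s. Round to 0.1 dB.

9.6 dB

At ω = 750 rad/s:
zero (1 + j750·0.04) = 1 + j30 → |·| ≈ 30.017, ∠ ≈ 88.09°
zero (1 + j750·0.02) = 1 + j15 → |·| ≈ 15.033, ∠ ≈ 86.19°
pole (1 + j750·0.5) = 1 + j375 → |·| ≈ 375, ∠ ≈ 89.85°
pole (1 + j750·0.001) = 1 + j0.75 → |·| ≈ 1.25, ∠ ≈ 36.87°
|G| = 3.125 · 30.017 · 15.033 / (375 · 1.25) ≈ 3.0083
Gain = 20 log₁₀(3.0083) ≈ 9.57 dB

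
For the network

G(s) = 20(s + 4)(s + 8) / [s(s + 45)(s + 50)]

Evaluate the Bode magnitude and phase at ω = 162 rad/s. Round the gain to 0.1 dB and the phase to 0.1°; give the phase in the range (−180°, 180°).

-18.9 dB, -61.6°

At s = jω = j162:
zero (s+4): 4 + j162 → |·| = √(4²+162²) = √26260 ≈ 162.05, ∠ = arctan(162/4) ≈ 88.59°
zero (s+8): 8 + j162 → |·| = √(8²+162²) = √26308 ≈ 162.2, ∠ = arctan(162/8) ≈ 87.17°
pole (s+45): 45 + j162 → |·| = √(45²+162²) = √28269 ≈ 168.13, ∠ = arctan(162/45) ≈ 74.48°
pole (s+50): 50 + j162 → |·| = √(50²+162²) = √28744 ≈ 169.54, ∠ = arctan(162/50) ≈ 72.85°
pole at origin: |s| = 162, ∠ = 90.00° (in denominator)
|G| = 20 · 26285 / 4.6178e+06 ≈ 0.11384
Gain = 20 log₁₀(0.11384) ≈ -18.87 dB
∠G = 175.76° − 237.33° = -61.57°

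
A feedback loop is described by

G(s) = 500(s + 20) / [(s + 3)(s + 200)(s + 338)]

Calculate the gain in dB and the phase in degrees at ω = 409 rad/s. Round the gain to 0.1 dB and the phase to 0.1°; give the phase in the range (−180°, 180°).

At s = jω = j409:
zero (s+20): 20 + j409 → |·| = √(20²+409²) = √167681 ≈ 409.49, ∠ = arctan(409/20) ≈ 87.20°
pole (s+3): 3 + j409 → |·| = √(3²+409²) = √167290 ≈ 409.01, ∠ = arctan(409/3) ≈ 89.58°
pole (s+200): 200 + j409 → |·| = √(200²+409²) = √207281 ≈ 455.28, ∠ = arctan(409/200) ≈ 63.94°
pole (s+338): 338 + j409 → |·| = √(338²+409²) = √281525 ≈ 530.59, ∠ = arctan(409/338) ≈ 50.43°
|G| = 500 · 409.49 / 9.8803e+07 ≈ 0.0020723
Gain = 20 log₁₀(0.0020723) ≈ -53.67 dB
∠G = 87.20° − 203.95° = -116.75°

-53.7 dB, -116.8°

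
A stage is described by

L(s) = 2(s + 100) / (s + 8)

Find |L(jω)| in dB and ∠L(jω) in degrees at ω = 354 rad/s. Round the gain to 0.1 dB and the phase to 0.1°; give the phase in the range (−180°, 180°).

6.4 dB, -14.5°

At s = jω = j354:
zero (s+100): 100 + j354 → |·| = √(100²+354²) = √135316 ≈ 367.85, ∠ = arctan(354/100) ≈ 74.23°
pole (s+8): 8 + j354 → |·| = √(8²+354²) = √125380 ≈ 354.09, ∠ = arctan(354/8) ≈ 88.71°
|L| = 2 · 367.85 / 354.09 ≈ 2.0777
Gain = 20 log₁₀(2.0777) ≈ 6.35 dB
∠L = 74.23° − 88.71° = -14.48°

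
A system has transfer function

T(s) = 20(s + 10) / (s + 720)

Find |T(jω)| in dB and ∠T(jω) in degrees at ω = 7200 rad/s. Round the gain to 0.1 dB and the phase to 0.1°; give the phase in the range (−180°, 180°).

26.0 dB, 5.6°

At s = jω = j7200:
zero (s+10): 10 + j7200 → |·| = √(10²+7200²) = √51840100 ≈ 7200, ∠ = arctan(7200/10) ≈ 89.92°
pole (s+720): 720 + j7200 → |·| = √(720²+7200²) = √52358400 ≈ 7235.9, ∠ = arctan(7200/720) ≈ 84.29°
|T| = 20 · 7200 / 7235.9 ≈ 19.901
Gain = 20 log₁₀(19.901) ≈ 25.98 dB
∠T = 89.92° − 84.29° = 5.63°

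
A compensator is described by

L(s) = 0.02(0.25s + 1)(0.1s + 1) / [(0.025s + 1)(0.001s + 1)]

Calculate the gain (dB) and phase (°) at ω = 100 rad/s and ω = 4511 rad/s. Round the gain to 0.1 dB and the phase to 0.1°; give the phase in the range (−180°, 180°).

At ω = 100 rad/s:
zero (1 + j100·0.25) = 1 + j25 → |·| ≈ 25.02, ∠ ≈ 87.71°
zero (1 + j100·0.1) = 1 + j10 → |·| ≈ 10.05, ∠ ≈ 84.29°
pole (1 + j100·0.025) = 1 + j2.5 → |·| ≈ 2.6926, ∠ ≈ 68.20°
pole (1 + j100·0.001) = 1 + j0.1 → |·| ≈ 1.005, ∠ ≈ 5.71°
|L| = 0.02 · 25.02 · 10.05 / (2.6926 · 1.005) ≈ 1.8584
Gain = 20 log₁₀(1.8584) ≈ 5.38 dB
∠L = (87.71° + 84.29°) − (68.20° + 5.71°) = 98.09°

At ω = 4511 rad/s:
zero (1 + j4511·0.25) = 1 + j1127.75 → |·| ≈ 1127.8, ∠ ≈ 89.95°
zero (1 + j4511·0.1) = 1 + j451.1 → |·| ≈ 451.1, ∠ ≈ 89.87°
pole (1 + j4511·0.025) = 1 + j112.775 → |·| ≈ 112.78, ∠ ≈ 89.49°
pole (1 + j4511·0.001) = 1 + j4.511 → |·| ≈ 4.6205, ∠ ≈ 77.50°
|L| = 0.02 · 1127.8 · 451.1 / (112.78 · 4.6205) ≈ 19.526
Gain = 20 log₁₀(19.526) ≈ 25.81 dB
∠L = (89.95° + 89.87°) − (89.49° + 77.50°) = 12.83°

ω = 100: 5.4 dB, 98.1°; ω = 4511: 25.8 dB, 12.8°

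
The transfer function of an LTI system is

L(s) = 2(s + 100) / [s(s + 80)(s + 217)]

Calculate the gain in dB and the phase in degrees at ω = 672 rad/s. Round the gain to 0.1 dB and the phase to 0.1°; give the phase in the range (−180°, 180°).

-107.5 dB, -163.8°

At s = jω = j672:
zero (s+100): 100 + j672 → |·| = √(100²+672²) = √461584 ≈ 679.4, ∠ = arctan(672/100) ≈ 81.54°
pole (s+80): 80 + j672 → |·| = √(80²+672²) = √457984 ≈ 676.75, ∠ = arctan(672/80) ≈ 83.21°
pole (s+217): 217 + j672 → |·| = √(217²+672²) = √498673 ≈ 706.17, ∠ = arctan(672/217) ≈ 72.10°
pole at origin: |s| = 672, ∠ = 90.00° (in denominator)
|L| = 2 · 679.4 / 3.2115e+08 ≈ 4.231e-06
Gain = 20 log₁₀(4.231e-06) ≈ -107.47 dB
∠L = 81.54° − 245.31° = -163.77°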